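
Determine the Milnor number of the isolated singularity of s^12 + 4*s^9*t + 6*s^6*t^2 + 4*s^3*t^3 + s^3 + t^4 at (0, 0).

The Hessian of f at 0 has rank 0. Corank 2; j^3 = s^3 is a perfect cube, so E-series; the 4-jet and mu = 6 give E_6.

6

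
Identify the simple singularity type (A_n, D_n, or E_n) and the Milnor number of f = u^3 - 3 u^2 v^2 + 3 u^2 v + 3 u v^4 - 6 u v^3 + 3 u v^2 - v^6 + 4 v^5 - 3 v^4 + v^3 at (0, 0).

Type E_{8}, Milnor number mu = 8.

The Hessian of f at 0 has rank 0. Corank 2; j^3 = (u + v)^3 is a perfect cube, so E-series; the 5-jet and mu = 8 give E_8.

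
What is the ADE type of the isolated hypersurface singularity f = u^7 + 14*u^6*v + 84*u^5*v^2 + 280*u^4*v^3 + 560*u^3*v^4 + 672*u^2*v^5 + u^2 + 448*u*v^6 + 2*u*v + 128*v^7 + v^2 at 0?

The Hessian of f at 0 is [[2, 2], [2, 2]] with rank 1, so corank 1. A Groebner basis of the Jacobian ideal J(f) in C{u,v} is {v^6, u + v}; counting standard monomials gives mu = 6. Corank 1: A-series; mu = 6 gives A_6.

A_{6}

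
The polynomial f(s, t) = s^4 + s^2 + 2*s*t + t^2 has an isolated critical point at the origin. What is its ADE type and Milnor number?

Type A_{3}, Milnor number mu = 3.

The Hessian of f at 0 has rank 1. Corank 1: A-series; mu = 3 gives A_3.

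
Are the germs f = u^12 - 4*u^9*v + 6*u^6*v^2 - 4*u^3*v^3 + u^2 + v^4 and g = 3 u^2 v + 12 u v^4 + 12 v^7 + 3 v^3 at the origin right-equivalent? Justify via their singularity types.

No.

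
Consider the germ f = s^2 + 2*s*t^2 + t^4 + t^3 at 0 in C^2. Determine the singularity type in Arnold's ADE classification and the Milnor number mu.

Type A_{2}, Milnor number mu = 2.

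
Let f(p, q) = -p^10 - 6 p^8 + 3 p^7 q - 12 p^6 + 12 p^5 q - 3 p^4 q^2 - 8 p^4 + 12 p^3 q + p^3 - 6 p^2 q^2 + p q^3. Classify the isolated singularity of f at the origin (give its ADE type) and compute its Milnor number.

Type E_{7}, Milnor number mu = 7.

The Hessian of f at 0 has rank 0. Corank 2; j^3 = p^3 is a perfect cube, so E-series; the 4-jet and mu = 7 give E_7.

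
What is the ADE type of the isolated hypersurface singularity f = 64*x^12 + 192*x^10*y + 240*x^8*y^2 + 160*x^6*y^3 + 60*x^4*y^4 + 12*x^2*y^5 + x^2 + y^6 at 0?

The Hessian of f at 0 has rank 1. Corank 1: A-series; mu = 5 gives A_5.

A5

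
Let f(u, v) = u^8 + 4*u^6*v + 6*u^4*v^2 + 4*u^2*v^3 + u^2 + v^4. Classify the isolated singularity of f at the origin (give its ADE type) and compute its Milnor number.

The Hessian of f at 0 has rank 1. Corank 1: A-series; mu = 3 gives A_3.

Type A_{3}, Milnor number mu = 3.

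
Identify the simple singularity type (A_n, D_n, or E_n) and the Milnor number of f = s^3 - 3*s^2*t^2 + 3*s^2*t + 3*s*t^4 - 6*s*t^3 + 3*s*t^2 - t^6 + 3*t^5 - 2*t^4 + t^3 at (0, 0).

The Hessian of f at 0 has rank 0. Corank 2; j^3 = (s + t)^3 is a perfect cube, so E-series; the 4-jet and mu = 6 give E_6.

Type E_{6}, Milnor number mu = 6.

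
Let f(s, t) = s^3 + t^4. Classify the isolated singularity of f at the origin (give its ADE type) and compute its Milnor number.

Type E_{6}, Milnor number mu = 6.

The Hessian of f at 0 has rank 0. Corank 2; j^3 = s^3 is a perfect cube, so E-series; the 4-jet and mu = 6 give E_6.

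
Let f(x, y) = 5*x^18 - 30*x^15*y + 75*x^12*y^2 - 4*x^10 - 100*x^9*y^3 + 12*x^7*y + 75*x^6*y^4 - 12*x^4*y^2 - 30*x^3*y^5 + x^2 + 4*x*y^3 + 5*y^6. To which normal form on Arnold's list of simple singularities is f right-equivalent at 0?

A5

The Hessian of f at 0 has rank 1. Corank 1: A-series; mu = 5 gives A_5.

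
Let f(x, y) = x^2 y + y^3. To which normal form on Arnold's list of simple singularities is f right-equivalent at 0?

D4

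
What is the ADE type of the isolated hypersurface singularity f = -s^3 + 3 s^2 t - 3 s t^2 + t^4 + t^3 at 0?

E_{6}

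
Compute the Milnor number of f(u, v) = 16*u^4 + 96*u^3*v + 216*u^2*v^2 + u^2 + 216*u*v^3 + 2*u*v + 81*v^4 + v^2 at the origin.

The Hessian of f at 0 has rank 1. Corank 1: A-series; mu = 3 gives A_3.

3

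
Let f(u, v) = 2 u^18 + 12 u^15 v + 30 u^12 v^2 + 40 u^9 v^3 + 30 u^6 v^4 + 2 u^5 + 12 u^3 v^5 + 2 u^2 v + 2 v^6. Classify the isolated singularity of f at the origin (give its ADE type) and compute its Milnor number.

The Hessian of f at 0 is [[0, 0], [0, 0]] with rank 0, so corank 2. A Groebner basis of the Jacobian ideal J(f) in C{u,v} is {u^2/6 + v^5, u^3, u*v}; counting standard monomials gives mu = 7. Corank 2; j^3 = 2*u^2*v has shape L^2 M (L != M), so D-series; mu = 7 gives D_7.

Type D_7, Milnor number mu = 7.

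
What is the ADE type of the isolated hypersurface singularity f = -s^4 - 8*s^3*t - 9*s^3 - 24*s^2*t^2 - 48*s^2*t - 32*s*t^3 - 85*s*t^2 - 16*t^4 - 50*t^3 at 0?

The Hessian of f at 0 has rank 0. Corank 2; j^3 = -(s + 2*t)*(3*s + 5*t)^2 has shape L^2 M (L != M), so D-series; mu = 5 gives D_5.

D5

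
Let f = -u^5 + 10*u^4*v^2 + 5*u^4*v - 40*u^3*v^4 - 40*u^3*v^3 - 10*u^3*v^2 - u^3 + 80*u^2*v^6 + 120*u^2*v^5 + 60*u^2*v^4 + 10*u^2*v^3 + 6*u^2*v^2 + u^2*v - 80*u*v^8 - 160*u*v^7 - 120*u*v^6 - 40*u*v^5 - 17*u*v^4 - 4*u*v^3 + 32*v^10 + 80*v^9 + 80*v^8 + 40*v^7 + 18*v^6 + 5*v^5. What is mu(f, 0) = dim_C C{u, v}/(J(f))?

6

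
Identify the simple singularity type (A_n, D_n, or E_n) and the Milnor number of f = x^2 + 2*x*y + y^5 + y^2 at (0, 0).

Type A_{4}, Milnor number mu = 4.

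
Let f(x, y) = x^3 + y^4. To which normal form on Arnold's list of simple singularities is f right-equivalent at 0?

The Hessian of f at 0 has rank 0. Corank 2; j^3 = x^3 is a perfect cube, so E-series; the 4-jet and mu = 6 give E_6.

E_6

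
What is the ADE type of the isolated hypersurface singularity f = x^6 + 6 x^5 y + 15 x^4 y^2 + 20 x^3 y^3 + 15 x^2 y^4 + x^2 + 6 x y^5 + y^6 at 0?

The Hessian of f at 0 has rank 1. Corank 1: A-series; mu = 5 gives A_5.

A_5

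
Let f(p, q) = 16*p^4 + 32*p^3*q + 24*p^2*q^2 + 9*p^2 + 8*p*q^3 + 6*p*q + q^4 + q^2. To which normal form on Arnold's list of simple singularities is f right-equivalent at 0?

A_3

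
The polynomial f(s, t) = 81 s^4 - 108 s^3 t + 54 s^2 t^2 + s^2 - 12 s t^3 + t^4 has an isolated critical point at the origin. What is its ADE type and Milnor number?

Type A3, Milnor number mu = 3.

The Hessian of f at 0 is [[2, 0], [0, 0]] with rank 1, so corank 1. A Groebner basis of the Jacobian ideal J(f) in C{s,t} is {t^3, s}; counting standard monomials gives mu = 3. Corank 1: A-series; mu = 3 gives A_3.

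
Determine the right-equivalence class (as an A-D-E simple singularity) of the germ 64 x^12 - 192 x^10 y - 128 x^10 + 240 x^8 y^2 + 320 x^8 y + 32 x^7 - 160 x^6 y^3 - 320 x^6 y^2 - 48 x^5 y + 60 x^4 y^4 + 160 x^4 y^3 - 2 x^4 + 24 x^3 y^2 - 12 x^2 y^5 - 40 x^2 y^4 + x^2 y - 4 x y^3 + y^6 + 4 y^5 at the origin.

D_{7}

The Hessian of f at 0 has rank 0. Corank 2; j^3 = x^2*y has shape L^2 M (L != M), so D-series; mu = 7 gives D_7.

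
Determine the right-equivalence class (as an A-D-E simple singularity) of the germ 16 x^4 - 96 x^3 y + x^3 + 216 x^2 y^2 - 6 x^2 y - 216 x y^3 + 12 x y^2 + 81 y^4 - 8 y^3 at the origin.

E_6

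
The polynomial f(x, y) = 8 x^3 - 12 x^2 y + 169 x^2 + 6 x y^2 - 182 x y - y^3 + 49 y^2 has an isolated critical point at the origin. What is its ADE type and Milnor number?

The Hessian of f at 0 has rank 1. Corank 1: A-series; mu = 2 gives A_2.

Type A2, Milnor number mu = 2.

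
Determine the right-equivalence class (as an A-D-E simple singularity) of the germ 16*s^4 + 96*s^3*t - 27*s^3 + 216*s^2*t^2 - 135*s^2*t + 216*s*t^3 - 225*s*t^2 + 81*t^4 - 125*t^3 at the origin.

E_{6}

The Hessian of f at 0 has rank 0. Corank 2; j^3 = -(3*s + 5*t)^3 is a perfect cube, so E-series; the 4-jet and mu = 6 give E_6.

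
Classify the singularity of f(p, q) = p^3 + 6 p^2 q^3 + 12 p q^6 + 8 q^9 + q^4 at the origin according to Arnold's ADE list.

E_6

The Hessian of f at 0 has rank 0. Corank 2; j^3 = p^3 is a perfect cube, so E-series; the 4-jet and mu = 6 give E_6.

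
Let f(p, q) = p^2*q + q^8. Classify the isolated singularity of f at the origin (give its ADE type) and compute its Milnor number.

Type D_9, Milnor number mu = 9.

The Hessian of f at 0 has rank 0. Corank 2; j^3 = p^2*q has shape L^2 M (L != M), so D-series; mu = 9 gives D_9.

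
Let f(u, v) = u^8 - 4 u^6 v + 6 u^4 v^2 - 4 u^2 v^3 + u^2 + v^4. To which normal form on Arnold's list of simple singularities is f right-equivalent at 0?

The Hessian of f at 0 is [[2, 0], [0, 0]] with rank 1, so corank 1. A Groebner basis of the Jacobian ideal J(f) in C{u,v} is {v^3, u}; counting standard monomials gives mu = 3. Corank 1: A-series; mu = 3 gives A_3.

A3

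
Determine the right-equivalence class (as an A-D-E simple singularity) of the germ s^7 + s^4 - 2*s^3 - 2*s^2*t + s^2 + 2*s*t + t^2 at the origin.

A6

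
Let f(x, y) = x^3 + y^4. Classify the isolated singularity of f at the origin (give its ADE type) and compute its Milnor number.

Type E_6, Milnor number mu = 6.

The Hessian of f at 0 has rank 0. Corank 2; j^3 = x^3 is a perfect cube, so E-series; the 4-jet and mu = 6 give E_6.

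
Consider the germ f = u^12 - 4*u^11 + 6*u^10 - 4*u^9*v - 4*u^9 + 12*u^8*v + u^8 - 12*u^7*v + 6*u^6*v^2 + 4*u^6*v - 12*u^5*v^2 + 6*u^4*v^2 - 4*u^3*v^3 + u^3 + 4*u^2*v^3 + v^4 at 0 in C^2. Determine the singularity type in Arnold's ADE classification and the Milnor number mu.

The Hessian of f at 0 is [[0, 0], [0, 0]] with rank 0, so corank 2. A Groebner basis of the Jacobian ideal J(f) in C{u,v} is {v^3, u^2}; counting standard monomials gives mu = 6. Corank 2; j^3 = u^3 is a perfect cube, so E-series; the 4-jet and mu = 6 give E_6.

Type E6, Milnor number mu = 6.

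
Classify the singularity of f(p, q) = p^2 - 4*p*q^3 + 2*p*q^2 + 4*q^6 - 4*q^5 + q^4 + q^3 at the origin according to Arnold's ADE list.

A_2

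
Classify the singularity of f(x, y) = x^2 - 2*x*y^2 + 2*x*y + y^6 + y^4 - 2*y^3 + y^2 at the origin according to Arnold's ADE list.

A_{5}

The Hessian of f at 0 is [[2, 2], [2, 2]] with rank 1, so corank 1. A Groebner basis of the Jacobian ideal J(f) in C{x,y} is {x^3 - 3*x^2 - 5*x*y - 2*x - 2*y, x^2*y + 2*x^2 + 3*x*y + x + y, -x + y^2 - y}; counting standard monomials gives mu = 5. Corank 1: A-series; mu = 5 gives A_5.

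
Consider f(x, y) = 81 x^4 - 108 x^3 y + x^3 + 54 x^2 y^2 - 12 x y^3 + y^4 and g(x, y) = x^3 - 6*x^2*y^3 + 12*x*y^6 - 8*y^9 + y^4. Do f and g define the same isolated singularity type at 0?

The Hessian of f at 0 is [[0, 0], [0, 0]] with rank 0, so corank 2. A Groebner basis of the Jacobian ideal J(f) in C{x,y} is {y^4, x*y^2 - y^3/9, x^2}; counting standard monomials gives mu = 6. Corank 2; j^3 = x^3 is a perfect cube, so E-series; the 4-jet and mu = 6 give E_6. The Hessian of g at 0 is [[0, 0], [0, 0]] with rank 0, so corank 2. A Groebner basis of the Jacobian ideal J(g) in C{x,y} is {y^3, x^2}; counting standard monomials gives mu = 6. Corank 2; j^3 = x^3 is a perfect cube, so E-series; the 4-jet and mu = 6 give E_6. Both have type E_6, hence right-equivalent.

Yes.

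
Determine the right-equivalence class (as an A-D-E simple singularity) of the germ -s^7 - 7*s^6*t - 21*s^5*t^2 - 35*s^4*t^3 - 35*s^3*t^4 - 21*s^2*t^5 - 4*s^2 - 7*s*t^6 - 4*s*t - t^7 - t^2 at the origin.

A6

The Hessian of f at 0 has rank 1. Corank 1: A-series; mu = 6 gives A_6.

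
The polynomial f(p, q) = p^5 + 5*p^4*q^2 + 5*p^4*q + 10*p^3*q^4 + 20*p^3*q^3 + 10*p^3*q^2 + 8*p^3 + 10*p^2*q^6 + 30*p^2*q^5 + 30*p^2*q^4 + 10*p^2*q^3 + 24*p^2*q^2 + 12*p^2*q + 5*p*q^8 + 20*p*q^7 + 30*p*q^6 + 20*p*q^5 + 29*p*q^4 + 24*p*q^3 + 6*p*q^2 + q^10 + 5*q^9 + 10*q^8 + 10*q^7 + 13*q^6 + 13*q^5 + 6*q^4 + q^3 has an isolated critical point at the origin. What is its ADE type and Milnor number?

Type E_{8}, Milnor number mu = 8.

The Hessian of f at 0 has rank 0. Corank 2; j^3 = (2*p + q)^3 is a perfect cube, so E-series; the 5-jet and mu = 8 give E_8.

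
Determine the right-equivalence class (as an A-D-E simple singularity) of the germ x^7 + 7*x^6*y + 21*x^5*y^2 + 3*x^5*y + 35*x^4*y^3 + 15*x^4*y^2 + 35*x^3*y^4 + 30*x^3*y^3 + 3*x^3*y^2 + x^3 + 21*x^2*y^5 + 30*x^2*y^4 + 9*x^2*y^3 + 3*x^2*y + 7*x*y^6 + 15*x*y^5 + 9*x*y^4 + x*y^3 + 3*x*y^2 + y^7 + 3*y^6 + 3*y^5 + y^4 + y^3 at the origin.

The Hessian of f at 0 has rank 0. Corank 2; j^3 = (x + y)^3 is a perfect cube, so E-series; the 4-jet and mu = 7 give E_7.

E_7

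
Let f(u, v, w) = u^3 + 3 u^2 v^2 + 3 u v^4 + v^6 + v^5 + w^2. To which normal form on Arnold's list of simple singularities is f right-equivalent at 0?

E8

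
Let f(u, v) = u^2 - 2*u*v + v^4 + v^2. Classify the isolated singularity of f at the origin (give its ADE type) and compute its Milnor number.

The Hessian of f at 0 is [[2, -2], [-2, 2]] with rank 1, so corank 1. A Groebner basis of the Jacobian ideal J(f) in C{u,v} is {v^3, u - v}; counting standard monomials gives mu = 3. Corank 1: A-series; mu = 3 gives A_3.

Type A_3, Milnor number mu = 3.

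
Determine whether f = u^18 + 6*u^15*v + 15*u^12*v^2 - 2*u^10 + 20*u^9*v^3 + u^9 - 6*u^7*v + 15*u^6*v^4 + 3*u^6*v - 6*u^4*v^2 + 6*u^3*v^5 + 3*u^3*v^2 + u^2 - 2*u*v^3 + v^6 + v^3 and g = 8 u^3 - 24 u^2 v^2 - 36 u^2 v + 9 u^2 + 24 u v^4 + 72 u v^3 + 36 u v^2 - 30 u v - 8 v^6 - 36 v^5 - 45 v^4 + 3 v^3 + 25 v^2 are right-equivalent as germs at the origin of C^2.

Yes.

The Hessian of f at 0 has rank 1. Corank 1: A-series; mu = 2 gives A_2. The Hessian of g at 0 has rank 1. Corank 1: A-series; mu = 2 gives A_2. Both have type A_2, hence right-equivalent.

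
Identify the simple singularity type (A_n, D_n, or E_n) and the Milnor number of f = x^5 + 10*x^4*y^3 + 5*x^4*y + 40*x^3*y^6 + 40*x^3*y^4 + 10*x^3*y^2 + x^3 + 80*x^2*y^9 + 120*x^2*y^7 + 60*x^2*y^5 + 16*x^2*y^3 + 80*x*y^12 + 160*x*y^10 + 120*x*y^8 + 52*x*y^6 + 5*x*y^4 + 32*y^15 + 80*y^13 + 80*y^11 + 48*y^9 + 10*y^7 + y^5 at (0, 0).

Type E8, Milnor number mu = 8.

The Hessian of f at 0 has rank 0. Corank 2; j^3 = x^3 is a perfect cube, so E-series; the 5-jet and mu = 8 give E_8.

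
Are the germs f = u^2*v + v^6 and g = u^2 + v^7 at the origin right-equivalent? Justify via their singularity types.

No.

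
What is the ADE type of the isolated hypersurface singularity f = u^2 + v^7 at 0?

The Hessian of f at 0 has rank 1. Corank 1: A-series; mu = 6 gives A_6.

A6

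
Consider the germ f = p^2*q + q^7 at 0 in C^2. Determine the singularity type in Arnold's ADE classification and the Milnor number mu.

The Hessian of f at 0 is [[0, 0], [0, 0]] with rank 0, so corank 2. A Groebner basis of the Jacobian ideal J(f) in C{p,q} is {p^2/7 + q^6, p^3, p*q}; counting standard monomials gives mu = 8. Corank 2; j^3 = p^2*q has shape L^2 M (L != M), so D-series; mu = 8 gives D_8.

Type D8, Milnor number mu = 8.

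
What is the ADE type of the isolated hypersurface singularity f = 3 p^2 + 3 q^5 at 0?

A_{4}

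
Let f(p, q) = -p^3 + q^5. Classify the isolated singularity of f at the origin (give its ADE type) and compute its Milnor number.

The Hessian of f at 0 has rank 0. Corank 2; j^3 = -p^3 is a perfect cube, so E-series; the 5-jet and mu = 8 give E_8.

Type E_8, Milnor number mu = 8.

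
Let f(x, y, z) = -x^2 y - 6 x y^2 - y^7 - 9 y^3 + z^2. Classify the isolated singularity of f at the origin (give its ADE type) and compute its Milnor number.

The Hessian of f at 0 has rank 1. Corank 2; j^3 = -y*(x + 3*y)^2 has shape L^2 M (L != M), so D-series; mu = 8 gives D_8.

Type D_8, Milnor number mu = 8.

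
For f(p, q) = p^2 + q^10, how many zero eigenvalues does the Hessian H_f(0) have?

1

Hessian at 0 has rank 1.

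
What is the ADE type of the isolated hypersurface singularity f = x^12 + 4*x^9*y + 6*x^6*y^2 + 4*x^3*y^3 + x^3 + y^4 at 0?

The Hessian of f at 0 has rank 0. Corank 2; j^3 = x^3 is a perfect cube, so E-series; the 4-jet and mu = 6 give E_6.

E_{6}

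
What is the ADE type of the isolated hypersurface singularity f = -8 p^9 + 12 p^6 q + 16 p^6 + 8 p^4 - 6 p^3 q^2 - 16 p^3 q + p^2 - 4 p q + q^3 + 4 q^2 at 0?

A2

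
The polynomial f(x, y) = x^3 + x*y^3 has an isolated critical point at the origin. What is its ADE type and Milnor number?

The Hessian of f at 0 has rank 0. Corank 2; j^3 = x^3 is a perfect cube, so E-series; the 4-jet and mu = 7 give E_7.

Type E_7, Milnor number mu = 7.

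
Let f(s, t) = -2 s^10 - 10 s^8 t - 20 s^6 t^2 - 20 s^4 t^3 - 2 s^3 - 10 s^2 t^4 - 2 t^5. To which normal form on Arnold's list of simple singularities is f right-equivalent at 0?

E_8

The Hessian of f at 0 is [[0, 0], [0, 0]] with rank 0, so corank 2. A Groebner basis of the Jacobian ideal J(f) in C{s,t} is {t^4, s^2}; counting standard monomials gives mu = 8. Corank 2; j^3 = -2*s^3 is a perfect cube, so E-series; the 5-jet and mu = 8 give E_8.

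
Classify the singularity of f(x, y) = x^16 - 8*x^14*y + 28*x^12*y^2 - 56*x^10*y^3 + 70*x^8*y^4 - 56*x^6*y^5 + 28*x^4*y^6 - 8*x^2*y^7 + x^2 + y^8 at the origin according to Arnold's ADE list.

A7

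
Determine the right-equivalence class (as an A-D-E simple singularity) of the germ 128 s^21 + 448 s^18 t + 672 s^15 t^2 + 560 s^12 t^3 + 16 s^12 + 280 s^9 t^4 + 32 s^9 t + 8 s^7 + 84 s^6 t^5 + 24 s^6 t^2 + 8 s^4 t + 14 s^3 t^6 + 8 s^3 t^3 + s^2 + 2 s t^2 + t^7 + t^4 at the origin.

A_{6}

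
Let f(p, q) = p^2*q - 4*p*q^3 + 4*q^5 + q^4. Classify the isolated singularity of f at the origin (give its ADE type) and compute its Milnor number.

The Hessian of f at 0 has rank 0. Corank 2; j^3 = p^2*q has shape L^2 M (L != M), so D-series; mu = 5 gives D_5.

Type D_5, Milnor number mu = 5.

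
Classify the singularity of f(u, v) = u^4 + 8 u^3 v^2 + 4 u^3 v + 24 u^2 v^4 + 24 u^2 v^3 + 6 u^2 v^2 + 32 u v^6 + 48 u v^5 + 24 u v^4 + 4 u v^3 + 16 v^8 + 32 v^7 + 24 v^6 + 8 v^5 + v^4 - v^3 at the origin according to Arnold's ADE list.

E_6

The Hessian of f at 0 has rank 0. Corank 2; j^3 = -v^3 is a perfect cube, so E-series; the 4-jet and mu = 6 give E_6.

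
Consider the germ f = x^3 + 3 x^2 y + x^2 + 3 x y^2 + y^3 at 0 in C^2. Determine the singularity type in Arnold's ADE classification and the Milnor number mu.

The Hessian of f at 0 is [[2, 0], [0, 0]] with rank 1, so corank 1. A Groebner basis of the Jacobian ideal J(f) in C{x,y} is {y^2, x}; counting standard monomials gives mu = 2. Corank 1: A-series; mu = 2 gives A_2.

Type A2, Milnor number mu = 2.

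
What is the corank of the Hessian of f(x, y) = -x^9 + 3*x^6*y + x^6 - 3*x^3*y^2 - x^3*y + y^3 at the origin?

2

Hessian at 0 has rank 0.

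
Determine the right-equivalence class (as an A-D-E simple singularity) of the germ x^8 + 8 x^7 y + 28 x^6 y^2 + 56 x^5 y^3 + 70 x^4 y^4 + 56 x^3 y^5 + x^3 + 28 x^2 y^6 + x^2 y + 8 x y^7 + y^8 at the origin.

The Hessian of f at 0 has rank 0. Corank 2; j^3 = x^2*(x + y) has shape L^2 M (L != M), so D-series; mu = 9 gives D_9.

D9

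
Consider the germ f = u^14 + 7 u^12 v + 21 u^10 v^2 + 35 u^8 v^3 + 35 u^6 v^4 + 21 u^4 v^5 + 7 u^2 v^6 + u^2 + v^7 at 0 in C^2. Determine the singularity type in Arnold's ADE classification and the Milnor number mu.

Type A6, Milnor number mu = 6.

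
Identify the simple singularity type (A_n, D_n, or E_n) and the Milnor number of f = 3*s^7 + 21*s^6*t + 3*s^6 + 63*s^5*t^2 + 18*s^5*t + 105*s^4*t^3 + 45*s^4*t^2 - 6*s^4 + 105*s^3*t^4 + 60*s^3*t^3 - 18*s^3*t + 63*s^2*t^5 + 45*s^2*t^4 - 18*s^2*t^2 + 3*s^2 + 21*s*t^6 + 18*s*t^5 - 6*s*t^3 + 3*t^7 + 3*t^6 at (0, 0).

Type A6, Milnor number mu = 6.

The Hessian of f at 0 has rank 1. Corank 1: A-series; mu = 6 gives A_6.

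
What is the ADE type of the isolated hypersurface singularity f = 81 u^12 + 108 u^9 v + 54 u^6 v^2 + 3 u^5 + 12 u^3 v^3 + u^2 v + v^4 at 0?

The Hessian of f at 0 is [[0, 0], [0, 0]] with rank 0, so corank 2. A Groebner basis of the Jacobian ideal J(f) in C{u,v} is {u^3, u^2/4 + v^3, u*v}; counting standard monomials gives mu = 5. Corank 2; j^3 = u^2*v has shape L^2 M (L != M), so D-series; mu = 5 gives D_5.

D_5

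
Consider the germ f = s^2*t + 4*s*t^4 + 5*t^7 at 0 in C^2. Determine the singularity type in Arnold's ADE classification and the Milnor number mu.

The Hessian of f at 0 is [[0, 0], [0, 0]] with rank 0, so corank 2. A Groebner basis of the Jacobian ideal J(f) in C{s,t} is {-2*s^2/3 + s*t^3, s*t/2 + t^4, s^3, s^2*t}; counting standard monomials gives mu = 8. Corank 2; j^3 = s^2*t has shape L^2 M (L != M), so D-series; mu = 8 gives D_8.

Type D_{8}, Milnor number mu = 8.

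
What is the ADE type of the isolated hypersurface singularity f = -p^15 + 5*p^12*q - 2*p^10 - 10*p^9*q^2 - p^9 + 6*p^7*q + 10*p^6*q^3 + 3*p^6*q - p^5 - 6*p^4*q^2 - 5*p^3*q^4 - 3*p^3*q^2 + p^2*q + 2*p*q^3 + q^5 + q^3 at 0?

D4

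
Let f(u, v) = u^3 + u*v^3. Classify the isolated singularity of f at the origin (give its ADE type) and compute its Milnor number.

The Hessian of f at 0 has rank 0. Corank 2; j^3 = u^3 is a perfect cube, so E-series; the 4-jet and mu = 7 give E_7.

Type E_7, Milnor number mu = 7.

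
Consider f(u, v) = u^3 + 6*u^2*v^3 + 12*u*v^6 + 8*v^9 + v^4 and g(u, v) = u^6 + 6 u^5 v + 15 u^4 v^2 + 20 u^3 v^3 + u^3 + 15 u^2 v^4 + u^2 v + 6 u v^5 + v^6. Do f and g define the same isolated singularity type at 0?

No.

The Hessian of f at 0 has rank 0. Corank 2; j^3 = u^3 is a perfect cube, so E-series; the 4-jet and mu = 6 give E_6. The Hessian of g at 0 has rank 0. Corank 2; j^3 = u^2*(u + v) has shape L^2 M (L != M), so D-series; mu = 7 gives D_7. f is E_6 but g is D_7, hence not right-equivalent.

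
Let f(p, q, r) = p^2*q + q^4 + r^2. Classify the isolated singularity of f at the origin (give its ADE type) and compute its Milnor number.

The Hessian of f at 0 has rank 1. Corank 2; j^3 = p^2*q has shape L^2 M (L != M), so D-series; mu = 5 gives D_5.

Type D_{5}, Milnor number mu = 5.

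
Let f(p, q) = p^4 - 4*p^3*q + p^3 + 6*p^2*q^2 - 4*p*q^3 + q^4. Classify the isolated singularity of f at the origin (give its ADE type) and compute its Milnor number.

Type E_{6}, Milnor number mu = 6.

The Hessian of f at 0 is [[0, 0], [0, 0]] with rank 0, so corank 2. A Groebner basis of the Jacobian ideal J(f) in C{p,q} is {q^4, p*q^2 - q^3/3, p^2}; counting standard monomials gives mu = 6. Corank 2; j^3 = p^3 is a perfect cube, so E-series; the 4-jet and mu = 6 give E_6.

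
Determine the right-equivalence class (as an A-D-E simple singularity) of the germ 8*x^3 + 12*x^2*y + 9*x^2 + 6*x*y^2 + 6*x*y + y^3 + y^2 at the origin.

A2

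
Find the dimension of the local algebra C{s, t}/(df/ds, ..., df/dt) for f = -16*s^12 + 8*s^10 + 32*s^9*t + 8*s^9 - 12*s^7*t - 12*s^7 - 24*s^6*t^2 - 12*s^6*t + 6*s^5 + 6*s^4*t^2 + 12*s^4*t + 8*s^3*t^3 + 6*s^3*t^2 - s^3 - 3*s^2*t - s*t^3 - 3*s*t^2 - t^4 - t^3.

7

The Hessian of f at 0 has rank 0. Corank 2; j^3 = -(s + t)^3 is a perfect cube, so E-series; the 4-jet and mu = 7 give E_7.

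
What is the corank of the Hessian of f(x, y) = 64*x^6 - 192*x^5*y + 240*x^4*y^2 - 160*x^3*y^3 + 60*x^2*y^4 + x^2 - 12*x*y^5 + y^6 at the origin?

1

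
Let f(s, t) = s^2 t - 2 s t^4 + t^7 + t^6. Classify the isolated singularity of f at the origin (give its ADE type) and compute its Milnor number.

Type D7, Milnor number mu = 7.

The Hessian of f at 0 has rank 0. Corank 2; j^3 = s^2*t has shape L^2 M (L != M), so D-series; mu = 7 gives D_7.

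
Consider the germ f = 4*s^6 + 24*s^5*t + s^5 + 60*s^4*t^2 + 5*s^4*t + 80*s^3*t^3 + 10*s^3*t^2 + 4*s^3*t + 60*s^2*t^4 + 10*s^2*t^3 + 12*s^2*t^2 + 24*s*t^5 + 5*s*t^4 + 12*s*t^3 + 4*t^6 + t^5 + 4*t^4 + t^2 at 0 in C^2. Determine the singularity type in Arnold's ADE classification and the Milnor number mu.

Type A_4, Milnor number mu = 4.

The Hessian of f at 0 is [[0, 0], [0, 2]] with rank 1, so corank 1. A Groebner basis of the Jacobian ideal J(f) in C{s,t} is {s^3 + t/2, s*t, t^2}; counting standard monomials gives mu = 4. Corank 1: A-series; mu = 4 gives A_4.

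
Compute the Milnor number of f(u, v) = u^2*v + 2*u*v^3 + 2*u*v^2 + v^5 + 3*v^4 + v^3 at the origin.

5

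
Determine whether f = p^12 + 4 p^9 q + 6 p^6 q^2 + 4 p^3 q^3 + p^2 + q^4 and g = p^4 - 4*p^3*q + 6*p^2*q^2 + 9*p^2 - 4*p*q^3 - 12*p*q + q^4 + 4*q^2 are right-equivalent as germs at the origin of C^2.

Yes.

The Hessian of f at 0 is [[2, 0], [0, 0]] with rank 1, so corank 1. A Groebner basis of the Jacobian ideal J(f) in C{p,q} is {q^3, p}; counting standard monomials gives mu = 3. Corank 1: A-series; mu = 3 gives A_3. The Hessian of g at 0 is [[18, -12], [-12, 8]] with rank 1, so corank 1. A Groebner basis of the Jacobian ideal J(g) in C{p,q} is {q^3, p - 2*q/3}; counting standard monomials gives mu = 3. Corank 1: A-series; mu = 3 gives A_3. Both have type A_3, hence right-equivalent.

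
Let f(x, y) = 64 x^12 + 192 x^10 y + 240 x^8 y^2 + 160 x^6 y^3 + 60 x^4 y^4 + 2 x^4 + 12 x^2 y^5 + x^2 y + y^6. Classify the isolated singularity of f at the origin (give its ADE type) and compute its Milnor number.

Type D_7, Milnor number mu = 7.

The Hessian of f at 0 is [[0, 0], [0, 0]] with rank 0, so corank 2. A Groebner basis of the Jacobian ideal J(f) in C{x,y} is {x^2/6 + y^5, x^3, x*y}; counting standard monomials gives mu = 7. Corank 2; j^3 = x^2*y has shape L^2 M (L != M), so D-series; mu = 7 gives D_7.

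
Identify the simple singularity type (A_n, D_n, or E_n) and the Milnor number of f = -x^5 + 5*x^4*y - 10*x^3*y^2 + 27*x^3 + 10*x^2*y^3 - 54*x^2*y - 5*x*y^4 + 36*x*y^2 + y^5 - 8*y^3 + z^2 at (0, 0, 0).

Type E_8, Milnor number mu = 8.

The Hessian of f at 0 is [[0, 0, 0], [0, 0, 0], [0, 0, 2]] with rank 1, so corank 2. A Groebner basis of the Jacobian ideal J(f) in C{x,y,z} is {y^5, x*y^3 - 3*y^4/4, x^2 - 4*x*y/3 + 4*y^2/9, z}; counting standard monomials gives mu = 8. Corank 2; j^3 = (3*x - 2*y)^3 is a perfect cube, so E-series; the 5-jet and mu = 8 give E_8.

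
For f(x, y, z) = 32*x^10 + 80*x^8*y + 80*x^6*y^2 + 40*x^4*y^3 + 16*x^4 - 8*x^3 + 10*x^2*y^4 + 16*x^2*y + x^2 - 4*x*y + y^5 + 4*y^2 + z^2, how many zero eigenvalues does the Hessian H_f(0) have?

1

Hessian at 0 has rank 2.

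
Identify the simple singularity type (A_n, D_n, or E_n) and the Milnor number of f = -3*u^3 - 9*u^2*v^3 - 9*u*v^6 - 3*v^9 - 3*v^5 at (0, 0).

The Hessian of f at 0 is [[0, 0], [0, 0]] with rank 0, so corank 2. A Groebner basis of the Jacobian ideal J(f) in C{u,v} is {u^2/2 + u*v^3, v^4, u^3, u^2*v}; counting standard monomials gives mu = 8. Corank 2; j^3 = -3*u^3 is a perfect cube, so E-series; the 5-jet and mu = 8 give E_8.

Type E8, Milnor number mu = 8.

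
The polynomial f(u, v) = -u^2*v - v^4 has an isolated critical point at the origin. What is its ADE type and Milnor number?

Type D_{5}, Milnor number mu = 5.

The Hessian of f at 0 is [[0, 0], [0, 0]] with rank 0, so corank 2. A Groebner basis of the Jacobian ideal J(f) in C{u,v} is {u^3, u^2/4 + v^3, u*v}; counting standard monomials gives mu = 5. Corank 2; j^3 = -u^2*v has shape L^2 M (L != M), so D-series; mu = 5 gives D_5.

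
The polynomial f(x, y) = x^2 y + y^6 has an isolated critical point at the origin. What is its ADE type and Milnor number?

The Hessian of f at 0 has rank 0. Corank 2; j^3 = x^2*y has shape L^2 M (L != M), so D-series; mu = 7 gives D_7.

Type D_{7}, Milnor number mu = 7.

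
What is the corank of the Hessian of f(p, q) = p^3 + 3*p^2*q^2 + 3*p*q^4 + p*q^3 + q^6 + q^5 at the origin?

Hessian at 0 has rank 0.

2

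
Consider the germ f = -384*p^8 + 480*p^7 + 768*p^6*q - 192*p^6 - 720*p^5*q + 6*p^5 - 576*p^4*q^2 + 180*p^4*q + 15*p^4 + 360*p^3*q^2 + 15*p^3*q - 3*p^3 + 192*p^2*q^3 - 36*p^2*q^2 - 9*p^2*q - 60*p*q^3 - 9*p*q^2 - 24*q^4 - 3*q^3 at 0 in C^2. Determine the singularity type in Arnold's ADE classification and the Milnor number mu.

Type E7, Milnor number mu = 7.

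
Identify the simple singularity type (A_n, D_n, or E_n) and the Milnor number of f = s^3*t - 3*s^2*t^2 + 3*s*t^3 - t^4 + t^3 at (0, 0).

The Hessian of f at 0 has rank 0. Corank 2; j^3 = t^3 is a perfect cube, so E-series; the 4-jet and mu = 7 give E_7.

Type E7, Milnor number mu = 7.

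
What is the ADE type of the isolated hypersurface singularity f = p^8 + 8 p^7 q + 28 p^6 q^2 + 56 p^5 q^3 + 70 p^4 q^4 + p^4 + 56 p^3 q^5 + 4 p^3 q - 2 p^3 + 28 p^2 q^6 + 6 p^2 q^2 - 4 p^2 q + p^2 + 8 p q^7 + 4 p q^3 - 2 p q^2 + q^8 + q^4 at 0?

The Hessian of f at 0 has rank 1. Corank 1: A-series; mu = 7 gives A_7.

A_{7}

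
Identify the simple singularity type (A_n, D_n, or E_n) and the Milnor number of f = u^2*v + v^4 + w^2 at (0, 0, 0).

Type D_{5}, Milnor number mu = 5.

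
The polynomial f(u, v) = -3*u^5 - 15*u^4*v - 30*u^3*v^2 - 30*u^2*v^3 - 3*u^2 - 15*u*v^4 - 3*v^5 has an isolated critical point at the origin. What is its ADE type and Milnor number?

Type A4, Milnor number mu = 4.

The Hessian of f at 0 has rank 1. Corank 1: A-series; mu = 4 gives A_4.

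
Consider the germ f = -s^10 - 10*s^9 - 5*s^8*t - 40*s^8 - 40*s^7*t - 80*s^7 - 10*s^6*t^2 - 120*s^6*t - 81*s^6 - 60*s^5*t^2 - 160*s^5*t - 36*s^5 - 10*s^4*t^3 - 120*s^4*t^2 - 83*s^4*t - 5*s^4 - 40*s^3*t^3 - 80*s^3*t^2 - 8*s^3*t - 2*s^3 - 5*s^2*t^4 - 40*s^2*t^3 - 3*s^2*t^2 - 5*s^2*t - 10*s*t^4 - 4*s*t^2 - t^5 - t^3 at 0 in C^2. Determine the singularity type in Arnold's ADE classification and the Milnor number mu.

The Hessian of f at 0 has rank 0. Corank 2; j^3 = -(s + t)^2*(2*s + t) has shape L^2 M (L != M), so D-series; mu = 6 gives D_6.

Type D6, Milnor number mu = 6.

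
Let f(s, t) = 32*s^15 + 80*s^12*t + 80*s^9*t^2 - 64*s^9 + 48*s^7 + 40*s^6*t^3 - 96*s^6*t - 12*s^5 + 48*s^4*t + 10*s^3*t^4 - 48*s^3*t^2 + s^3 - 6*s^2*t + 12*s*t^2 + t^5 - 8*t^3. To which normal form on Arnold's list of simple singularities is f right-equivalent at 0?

E8

The Hessian of f at 0 has rank 0. Corank 2; j^3 = (s - 2*t)^3 is a perfect cube, so E-series; the 5-jet and mu = 8 give E_8.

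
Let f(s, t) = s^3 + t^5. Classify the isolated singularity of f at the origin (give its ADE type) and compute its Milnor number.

The Hessian of f at 0 is [[0, 0], [0, 0]] with rank 0, so corank 2. A Groebner basis of the Jacobian ideal J(f) in C{s,t} is {t^4, s^2}; counting standard monomials gives mu = 8. Corank 2; j^3 = s^3 is a perfect cube, so E-series; the 5-jet and mu = 8 give E_8.

Type E8, Milnor number mu = 8.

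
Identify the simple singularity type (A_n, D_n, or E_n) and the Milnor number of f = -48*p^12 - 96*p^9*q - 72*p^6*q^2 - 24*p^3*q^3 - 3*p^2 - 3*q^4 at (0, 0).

Type A3, Milnor number mu = 3.

The Hessian of f at 0 has rank 1. Corank 1: A-series; mu = 3 gives A_3.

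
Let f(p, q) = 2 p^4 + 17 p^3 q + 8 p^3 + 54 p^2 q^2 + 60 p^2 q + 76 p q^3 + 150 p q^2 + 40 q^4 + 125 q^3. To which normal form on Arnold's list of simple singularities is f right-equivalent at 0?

The Hessian of f at 0 is [[0, 0], [0, 0]] with rank 0, so corank 2. A Groebner basis of the Jacobian ideal J(f) in C{p,q} is {768*p^2 + 3840*p*q + q^4 - 8*q^3 + 4800*q^2, p^3 + 540*p^2 + 2700*p*q + 10*q^3 + 3375*q^2, p^2*q - 152*p^2 - 760*p*q - 14*q^3/3 - 950*q^2, 32*p^2 + p*q^2 + 160*p*q + 13*q^3/6 + 200*q^2}; counting standard monomials gives mu = 7. Corank 2; j^3 = (2*p + 5*q)^3 is a perfect cube, so E-series; the 4-jet and mu = 7 give E_7.

E_7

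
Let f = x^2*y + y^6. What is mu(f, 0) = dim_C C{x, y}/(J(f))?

The Hessian of f at 0 has rank 0. Corank 2; j^3 = x^2*y has shape L^2 M (L != M), so D-series; mu = 7 gives D_7.

7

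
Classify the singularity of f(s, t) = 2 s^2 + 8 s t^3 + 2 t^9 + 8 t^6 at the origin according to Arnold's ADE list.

A_{8}

The Hessian of f at 0 has rank 1. Corank 1: A-series; mu = 8 gives A_8.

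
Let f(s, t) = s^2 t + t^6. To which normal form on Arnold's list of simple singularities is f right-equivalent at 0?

The Hessian of f at 0 is [[0, 0], [0, 0]] with rank 0, so corank 2. A Groebner basis of the Jacobian ideal J(f) in C{s,t} is {s^2/6 + t^5, s^3, s*t}; counting standard monomials gives mu = 7. Corank 2; j^3 = s^2*t has shape L^2 M (L != M), so D-series; mu = 7 gives D_7.

D_7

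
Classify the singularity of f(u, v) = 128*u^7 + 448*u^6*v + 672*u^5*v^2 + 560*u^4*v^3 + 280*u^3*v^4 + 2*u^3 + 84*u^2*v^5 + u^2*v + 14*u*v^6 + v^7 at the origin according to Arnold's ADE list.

D_{8}

The Hessian of f at 0 has rank 0. Corank 2; j^3 = u^2*(2*u + v) has shape L^2 M (L != M), so D-series; mu = 8 gives D_8.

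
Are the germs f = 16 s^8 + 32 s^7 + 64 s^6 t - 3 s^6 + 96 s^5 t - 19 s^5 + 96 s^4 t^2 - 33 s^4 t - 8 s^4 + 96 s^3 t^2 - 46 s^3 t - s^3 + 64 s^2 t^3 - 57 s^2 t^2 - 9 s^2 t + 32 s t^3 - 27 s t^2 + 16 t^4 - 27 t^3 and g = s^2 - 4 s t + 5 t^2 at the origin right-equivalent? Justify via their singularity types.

No.

The Hessian of f at 0 is [[0, 0], [0, 0]] with rank 0, so corank 2. A Groebner basis of the Jacobian ideal J(f) in C{s,t} is {s^3 - s^2 - 6*s*t - 9*t^2, s^2*t + 7*s^2/18 + 7*s*t/3 + 7*t^2/2, -4*s^2/27 + s*t^2 - 8*s*t/9 - 4*t^2/3, s^2/18 + s*t/3 + t^3 + t^2/2}; counting standard monomials gives mu = 6. Corank 2; j^3 = -(s + 3*t)^3 is a perfect cube, so E-series; the 4-jet and mu = 6 give E_6. The Hessian of g at 0 is [[2, -4], [-4, 10]] with rank 2, so corank 0. A Groebner basis of the Jacobian ideal J(g) in C{s,t} is {s, t}; counting standard monomials gives mu = 1. Corank 0: nondegenerate Morse point, so A_1. f is E_6 but g is A_1, hence not right-equivalent.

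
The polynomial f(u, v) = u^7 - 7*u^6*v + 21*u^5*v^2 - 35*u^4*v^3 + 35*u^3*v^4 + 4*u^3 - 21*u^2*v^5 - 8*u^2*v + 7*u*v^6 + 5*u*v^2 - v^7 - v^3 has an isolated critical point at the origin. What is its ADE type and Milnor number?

Type D_8, Milnor number mu = 8.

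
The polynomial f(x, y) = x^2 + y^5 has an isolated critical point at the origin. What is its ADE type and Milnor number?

Type A4, Milnor number mu = 4.

The Hessian of f at 0 has rank 1. Corank 1: A-series; mu = 4 gives A_4.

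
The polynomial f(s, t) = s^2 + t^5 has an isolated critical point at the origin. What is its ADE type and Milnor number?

The Hessian of f at 0 is [[2, 0], [0, 0]] with rank 1, so corank 1. A Groebner basis of the Jacobian ideal J(f) in C{s,t} is {t^4, s}; counting standard monomials gives mu = 4. Corank 1: A-series; mu = 4 gives A_4.

Type A_{4}, Milnor number mu = 4.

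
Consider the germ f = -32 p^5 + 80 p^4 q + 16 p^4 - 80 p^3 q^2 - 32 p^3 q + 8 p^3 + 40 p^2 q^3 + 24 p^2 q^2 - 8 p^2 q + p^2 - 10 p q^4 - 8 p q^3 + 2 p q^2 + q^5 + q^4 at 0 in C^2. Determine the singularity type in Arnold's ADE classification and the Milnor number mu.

Type A_{4}, Milnor number mu = 4.

The Hessian of f at 0 has rank 1. Corank 1: A-series; mu = 4 gives A_4.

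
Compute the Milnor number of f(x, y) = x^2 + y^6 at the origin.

The Hessian of f at 0 is [[2, 0], [0, 0]] with rank 1, so corank 1. A Groebner basis of the Jacobian ideal J(f) in C{x,y} is {y^5, x}; counting standard monomials gives mu = 5. Corank 1: A-series; mu = 5 gives A_5.

5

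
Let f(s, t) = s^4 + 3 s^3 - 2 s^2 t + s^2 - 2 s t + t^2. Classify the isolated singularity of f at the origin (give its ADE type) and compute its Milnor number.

Type A_2, Milnor number mu = 2.

The Hessian of f at 0 has rank 1. Corank 1: A-series; mu = 2 gives A_2.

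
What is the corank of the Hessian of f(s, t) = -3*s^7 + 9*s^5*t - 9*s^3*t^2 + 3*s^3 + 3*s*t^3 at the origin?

Hessian at 0 has rank 0.

2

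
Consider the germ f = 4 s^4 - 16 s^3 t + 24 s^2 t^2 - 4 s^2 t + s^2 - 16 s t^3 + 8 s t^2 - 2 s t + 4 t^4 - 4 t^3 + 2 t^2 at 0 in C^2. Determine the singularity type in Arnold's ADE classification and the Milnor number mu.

Type A_1, Milnor number mu = 1.

The Hessian of f at 0 is [[2, -2], [-2, 4]] with rank 2, so corank 0. A Groebner basis of the Jacobian ideal J(f) in C{s,t} is {s, t}; counting standard monomials gives mu = 1. Corank 0: nondegenerate Morse point, so A_1.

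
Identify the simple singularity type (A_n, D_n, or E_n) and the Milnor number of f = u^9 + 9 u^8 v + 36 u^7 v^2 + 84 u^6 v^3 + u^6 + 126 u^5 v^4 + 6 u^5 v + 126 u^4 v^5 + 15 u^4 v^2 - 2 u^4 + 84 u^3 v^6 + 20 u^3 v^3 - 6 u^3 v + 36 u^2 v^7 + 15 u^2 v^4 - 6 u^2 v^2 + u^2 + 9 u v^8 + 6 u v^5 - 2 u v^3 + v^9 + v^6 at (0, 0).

Type A_8, Milnor number mu = 8.

The Hessian of f at 0 is [[2, 0], [0, 0]] with rank 1, so corank 1. A Groebner basis of the Jacobian ideal J(f) in C{u,v} is {-u^2 + u*v^3, 3*u^2 - u*v + v^4, u^3, u^2*v + u*v^2 - u/3 + v^3/3}; counting standard monomials gives mu = 8. Corank 1: A-series; mu = 8 gives A_8.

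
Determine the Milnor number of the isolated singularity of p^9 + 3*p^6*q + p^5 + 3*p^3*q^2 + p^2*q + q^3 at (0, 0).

4

The Hessian of f at 0 is [[0, 0], [0, 0]] with rank 0, so corank 2. A Groebner basis of the Jacobian ideal J(f) in C{p,q} is {q^3, p^2 + 3*q^2, p*q}; counting standard monomials gives mu = 4. Corank 2; j^3 = q*(p^2 + q^2) splits into three distinct lines over C (the quadratic factor has nonzero discriminant), so D_4.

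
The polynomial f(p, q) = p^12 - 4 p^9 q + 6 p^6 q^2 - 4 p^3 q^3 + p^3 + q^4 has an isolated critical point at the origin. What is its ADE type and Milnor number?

The Hessian of f at 0 is [[0, 0], [0, 0]] with rank 0, so corank 2. A Groebner basis of the Jacobian ideal J(f) in C{p,q} is {q^3, p^2}; counting standard monomials gives mu = 6. Corank 2; j^3 = p^3 is a perfect cube, so E-series; the 4-jet and mu = 6 give E_6.

Type E_{6}, Milnor number mu = 6.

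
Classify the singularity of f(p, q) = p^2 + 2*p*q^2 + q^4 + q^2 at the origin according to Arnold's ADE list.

The Hessian of f at 0 has rank 2. Corank 0: nondegenerate Morse point, so A_1.

A_1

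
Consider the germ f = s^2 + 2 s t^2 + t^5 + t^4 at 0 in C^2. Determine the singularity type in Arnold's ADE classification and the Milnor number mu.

The Hessian of f at 0 is [[2, 0], [0, 0]] with rank 1, so corank 1. A Groebner basis of the Jacobian ideal J(f) in C{s,t} is {s^2, s + t^2}; counting standard monomials gives mu = 4. Corank 1: A-series; mu = 4 gives A_4.

Type A_4, Milnor number mu = 4.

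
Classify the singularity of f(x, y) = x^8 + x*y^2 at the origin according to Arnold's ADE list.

D_{9}

The Hessian of f at 0 has rank 0. Corank 2; j^3 = x*y^2 has shape L^2 M (L != M), so D-series; mu = 9 gives D_9.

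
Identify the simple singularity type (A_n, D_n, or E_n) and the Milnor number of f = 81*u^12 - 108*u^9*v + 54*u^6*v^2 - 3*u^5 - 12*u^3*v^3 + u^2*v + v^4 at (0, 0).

The Hessian of f at 0 has rank 0. Corank 2; j^3 = u^2*v has shape L^2 M (L != M), so D-series; mu = 5 gives D_5.

Type D_5, Milnor number mu = 5.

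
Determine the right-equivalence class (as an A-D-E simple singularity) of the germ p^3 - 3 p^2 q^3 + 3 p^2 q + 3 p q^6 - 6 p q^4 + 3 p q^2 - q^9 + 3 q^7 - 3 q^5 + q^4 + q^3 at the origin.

The Hessian of f at 0 has rank 0. Corank 2; j^3 = (p + q)^3 is a perfect cube, so E-series; the 4-jet and mu = 6 give E_6.

E_6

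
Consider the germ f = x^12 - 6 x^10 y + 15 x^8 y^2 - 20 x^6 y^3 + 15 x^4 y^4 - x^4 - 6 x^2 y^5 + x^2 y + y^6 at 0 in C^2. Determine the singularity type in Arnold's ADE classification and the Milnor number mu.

Type D7, Milnor number mu = 7.

The Hessian of f at 0 has rank 0. Corank 2; j^3 = x^2*y has shape L^2 M (L != M), so D-series; mu = 7 gives D_7.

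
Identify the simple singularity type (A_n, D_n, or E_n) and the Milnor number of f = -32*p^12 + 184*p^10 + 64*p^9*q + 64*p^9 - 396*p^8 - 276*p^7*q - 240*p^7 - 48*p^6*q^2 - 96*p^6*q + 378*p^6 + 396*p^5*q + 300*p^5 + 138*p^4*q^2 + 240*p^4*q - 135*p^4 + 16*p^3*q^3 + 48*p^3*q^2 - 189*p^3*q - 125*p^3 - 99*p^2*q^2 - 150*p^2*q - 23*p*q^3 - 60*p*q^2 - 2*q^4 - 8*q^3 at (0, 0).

Type E_7, Milnor number mu = 7.

The Hessian of f at 0 is [[0, 0], [0, 0]] with rank 0, so corank 2. A Groebner basis of the Jacobian ideal J(f) in C{p,q} is {390625*p^2/3 + 312500*p*q/3 + q^4 - 125*q^3/9 + 62500*q^2/3, p^3 + 550*p^2/3 + 440*p*q/3 + 2*q^3/45 + 88*q^2/3, p^2*q - 2875*p^2/9 - 2300*p*q/9 - 17*q^3/135 - 460*q^2/9, 1250*p^2/3 + p*q^2 + 1000*p*q/3 + 16*q^3/45 + 200*q^2/3}; counting standard monomials gives mu = 7. Corank 2; j^3 = -(5*p + 2*q)^3 is a perfect cube, so E-series; the 4-jet and mu = 7 give E_7.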